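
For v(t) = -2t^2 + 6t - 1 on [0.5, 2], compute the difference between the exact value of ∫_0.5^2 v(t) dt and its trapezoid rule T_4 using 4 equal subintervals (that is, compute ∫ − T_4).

0.0703125

Exact integral: ∫_0.5^2 v(t) dt = 4.5.
T_4 = 4.4296875.
Error = 4.5 − 4.4296875 = 0.0703125.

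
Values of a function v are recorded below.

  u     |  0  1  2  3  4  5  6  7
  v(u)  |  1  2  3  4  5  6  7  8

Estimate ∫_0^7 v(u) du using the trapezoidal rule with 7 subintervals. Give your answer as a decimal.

Δu = 1.
T_7 = (1/2)·[1 + 2·2 + 2·3 + 2·4 + 2·5 + 2·6 + 2·7 + 8] = 31.5.

31.5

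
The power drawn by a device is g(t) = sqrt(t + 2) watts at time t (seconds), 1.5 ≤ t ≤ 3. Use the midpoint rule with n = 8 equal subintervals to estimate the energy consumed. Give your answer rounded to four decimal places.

Δt = (3 − 1.5)/8 = 0.1875.
Midpoints: 1.59375, 1.78125, 1.96875, 2.15625, 2.34375, 2.53125, 2.71875, 2.90625.
g(1.59375) ≈ 1.8957, g(1.78125) ≈ 1.9445, g(1.96875) ≈ 1.9922, g(2.15625) ≈ 2.0387, g(2.34375) ≈ 2.0842, g(2.53125) ≈ 2.1287, g(2.71875) ≈ 2.1723, g(2.90625) ≈ 2.2150.
Sum = Δt · [g(1.59375) + g(1.78125) + g(1.96875) + ...].
Sum ≈ 3.0884.

3.0884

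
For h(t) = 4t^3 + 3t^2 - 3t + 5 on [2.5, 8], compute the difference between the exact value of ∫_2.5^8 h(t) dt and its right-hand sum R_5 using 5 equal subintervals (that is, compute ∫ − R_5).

Exact integral: ∫_2.5^8 h(t) dt = 4494.1875.
R_5 = 5745.63.
Error = 4494.1875 − 5745.63 = -1251.4425.

-1251.4425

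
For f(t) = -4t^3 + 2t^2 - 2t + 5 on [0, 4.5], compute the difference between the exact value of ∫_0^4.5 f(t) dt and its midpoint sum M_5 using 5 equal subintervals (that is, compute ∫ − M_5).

Exact integral: ∫_0^4.5 f(t) dt = -347.0625.
M_5 = -339.46875.
Error = -347.0625 − (-339.46875) = -7.59375.

-7.59375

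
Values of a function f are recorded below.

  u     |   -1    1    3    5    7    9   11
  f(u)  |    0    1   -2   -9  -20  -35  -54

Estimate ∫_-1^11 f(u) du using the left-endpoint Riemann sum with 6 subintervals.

-130

Δu = 2.
Sum = 2·[0 + 1 + (-2) + (-9) + (-20) + (-35)] = -130.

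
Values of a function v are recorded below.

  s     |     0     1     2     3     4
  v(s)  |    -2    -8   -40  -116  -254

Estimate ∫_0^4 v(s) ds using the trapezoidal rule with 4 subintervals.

Δs = 1.
T_4 = (1/2)·[(-2) + 2·(-8) + 2·(-40) + 2·(-116) + (-254)] = -292.

-292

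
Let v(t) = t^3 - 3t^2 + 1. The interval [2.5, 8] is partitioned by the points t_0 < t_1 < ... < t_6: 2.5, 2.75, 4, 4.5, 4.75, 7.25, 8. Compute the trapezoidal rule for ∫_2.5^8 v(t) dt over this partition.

Subinterval widths: 0.25, 1.25, 0.5, 0.25, 2.5, 0.75.
v(2.5) = -2.125, v(2.75) = -0.890625, v(4) = 17, v(4.5) = 31.375, v(4.75) = 40.484375, v(7.25) = 224.390625, v(8) = 321.
On each subinterval the trapezoid contributes (Δt_i/2)·[v(t_{i-1}) + v(t_i)].
Sum = 566.3828125.

566.3828125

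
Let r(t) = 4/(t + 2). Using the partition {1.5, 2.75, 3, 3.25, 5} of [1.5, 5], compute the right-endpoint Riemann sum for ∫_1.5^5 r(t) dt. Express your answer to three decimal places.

Subinterval widths: 1.25, 0.25, 0.25, 1.75.
Right endpoints: 2.75, 3, 3.25, 5.
r(2.75) = 16/19, r(3) = 0.8, r(3.25) = 16/21, r(5) = 4/7.
Sum = Σ Δt_i · r(t_i).
Sum ≈ 2.443.

2.443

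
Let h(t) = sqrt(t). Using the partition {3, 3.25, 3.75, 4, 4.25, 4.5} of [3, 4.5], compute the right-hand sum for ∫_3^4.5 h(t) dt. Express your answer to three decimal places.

2.965

Subinterval widths: 0.25, 0.5, 0.25, 0.25, 0.25.
Right endpoints: 3.25, 3.75, 4, 4.25, 4.5.
h(3.25) ≈ 1.803, h(3.75) ≈ 1.936, h(4) ≈ 2.000, h(4.25) ≈ 2.062, h(4.5) ≈ 2.121.
Sum = Σ Δt_i · h(t_i).
Sum ≈ 2.965.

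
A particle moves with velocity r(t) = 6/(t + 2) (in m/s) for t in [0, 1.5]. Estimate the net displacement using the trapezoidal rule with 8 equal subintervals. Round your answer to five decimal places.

3.36065

Δt = (1.5 − 0)/8 = 0.1875.
r(0) = 3, r(0.1875) = 96/35, r(0.375) = 48/19, r(0.5625) = 96/41, r(0.75) = 24/11, r(0.9375) = 96/47, r(1.125) = 1.92, r(1.3125) = 96/53, r(1.5) = 12/7.
T_8 = (Δt/2)·[r(t_0) + 2r(t_1) + ... + 2r(t_{7}) + r(t_8)].
Sum ≈ 3.36065.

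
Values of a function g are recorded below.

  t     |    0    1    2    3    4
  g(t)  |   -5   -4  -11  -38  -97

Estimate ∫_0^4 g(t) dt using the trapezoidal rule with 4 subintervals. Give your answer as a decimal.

Δt = 1.
T_4 = (1/2)·[(-5) + 2·(-4) + 2·(-11) + 2·(-38) + (-97)] = -104.

-104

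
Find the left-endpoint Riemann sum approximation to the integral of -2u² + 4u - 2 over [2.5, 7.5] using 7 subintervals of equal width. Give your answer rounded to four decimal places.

-153.1122

Δu = (7.5 − 2.5)/7 = 5/7.
Left endpoints: 2.5, 45/14, 55/14, 65/14, 75/14, 85/14, 95/14.
f(2.5) = -4.5, f(45/14) = -961/98, f(55/14) = -1681/98, f(65/14) = -2601/98, f(75/14) = -3721/98, f(85/14) = -5041/98, f(95/14) = -6561/98.
Sum = Δu · [f(2.5) + f(45/14) + f(55/14) + ...].
Sum ≈ -153.1122.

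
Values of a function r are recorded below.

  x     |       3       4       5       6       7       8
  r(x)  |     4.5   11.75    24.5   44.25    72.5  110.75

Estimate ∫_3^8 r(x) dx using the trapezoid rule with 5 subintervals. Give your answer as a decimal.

Δx = 1.
T_5 = (1/2)·[4.5 + 2·11.75 + 2·24.5 + 2·44.25 + 2·72.5 + 110.75] = 210.625.

210.625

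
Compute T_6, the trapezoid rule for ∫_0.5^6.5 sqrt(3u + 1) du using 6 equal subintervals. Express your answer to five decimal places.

Δu = (6.5 − 0.5)/6 = 1.
f(0.5) ≈ 1.58114, f(1.5) ≈ 2.34521, f(2.5) ≈ 2.91548, f(3.5) ≈ 3.39116, f(4.5) ≈ 3.80789, f(5.5) ≈ 4.18330, f(6.5) ≈ 4.52769.
T_6 = (Δu/2)·[f(u_0) + 2f(u_1) + ... + 2f(u_{5}) + f(u_6)].
Sum ≈ 19.69745.

19.69745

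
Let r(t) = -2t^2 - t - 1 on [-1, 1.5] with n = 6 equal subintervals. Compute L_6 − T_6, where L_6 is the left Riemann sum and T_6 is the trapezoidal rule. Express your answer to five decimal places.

1.04167

L_6 ≈ -5.1446759.
T_6 ≈ -6.1863426.
L_6 − T_6 ≈ 1.04167.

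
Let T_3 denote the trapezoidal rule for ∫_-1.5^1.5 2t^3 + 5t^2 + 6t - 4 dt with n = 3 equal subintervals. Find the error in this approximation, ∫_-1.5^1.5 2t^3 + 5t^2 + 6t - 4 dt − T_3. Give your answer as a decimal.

Exact integral: ∫_-1.5^1.5 f(t) dt = -0.75.
T_3 = 1.75.
Error = -0.75 − 1.75 = -2.5.

-2.5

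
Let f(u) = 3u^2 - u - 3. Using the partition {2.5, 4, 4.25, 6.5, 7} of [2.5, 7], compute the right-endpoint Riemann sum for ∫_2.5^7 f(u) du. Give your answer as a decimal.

405.546875

Subinterval widths: 1.5, 0.25, 2.25, 0.5.
Right endpoints: 4, 4.25, 6.5, 7.
f(4) = 41, f(4.25) = 46.9375, f(6.5) = 117.25, f(7) = 137.
Sum = Σ Δu_i · f(u_i).
Sum = 405.546875.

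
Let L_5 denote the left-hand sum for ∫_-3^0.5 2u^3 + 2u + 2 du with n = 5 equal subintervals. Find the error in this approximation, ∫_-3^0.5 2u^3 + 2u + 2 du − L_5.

23.58125

Exact integral: ∫_-3^0.5 f(u) du = -42.21875.
L_5 = -65.8.
Error = -42.21875 − (-65.8) = 23.58125.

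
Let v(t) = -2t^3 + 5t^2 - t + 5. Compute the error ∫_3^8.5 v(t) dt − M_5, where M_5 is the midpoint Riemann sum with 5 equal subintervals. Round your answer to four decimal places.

Exact integral: ∫_3^8.5 v(t) dt ≈ -1595.114583.
M_5 = -1578.754375.
Error ≈ -1595.114583 − (-1578.754375) ≈ -16.3602.

-16.3602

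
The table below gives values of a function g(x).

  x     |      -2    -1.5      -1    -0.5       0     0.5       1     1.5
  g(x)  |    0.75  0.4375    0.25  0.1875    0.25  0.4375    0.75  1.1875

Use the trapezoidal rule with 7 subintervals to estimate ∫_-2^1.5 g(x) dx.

1.640625

Δx = 0.5.
T_7 = (0.5/2)·[0.75 + 2·0.4375 + 2·0.25 + 2·0.1875 + 2·0.25 + 2·0.4375 + 2·0.75 + 1.1875] = 1.640625.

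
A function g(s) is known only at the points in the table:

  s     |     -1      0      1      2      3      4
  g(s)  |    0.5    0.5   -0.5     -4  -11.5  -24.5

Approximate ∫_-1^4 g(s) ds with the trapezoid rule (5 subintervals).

Δs = 1.
T_5 = (1/2)·[0.5 + 2·0.5 + 2·(-0.5) + 2·(-4) + 2·(-11.5) + (-24.5)] = -27.5.

-27.5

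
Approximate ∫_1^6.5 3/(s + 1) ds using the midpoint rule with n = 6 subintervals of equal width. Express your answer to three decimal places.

3.942

Δs = (6.5 − 1)/6 = 11/12.
Midpoints: 35/24, 2.375, 79/24, 101/24, 5.125, 145/24.
f(35/24) = 72/59, f(2.375) = 8/9, f(79/24) = 72/103, f(101/24) = 0.576, f(5.125) = 24/49, f(145/24) = 72/169.
Sum = Δs · [f(35/24) + f(2.375) + f(79/24) + ...].
Sum ≈ 3.942.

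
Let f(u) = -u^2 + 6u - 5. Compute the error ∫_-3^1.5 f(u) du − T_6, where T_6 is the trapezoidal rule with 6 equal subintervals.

Exact integral: ∫_-3^1.5 f(u) du = -52.875.
T_6 = -53.296875.
Error = -52.875 − (-53.296875) = 0.421875.

0.421875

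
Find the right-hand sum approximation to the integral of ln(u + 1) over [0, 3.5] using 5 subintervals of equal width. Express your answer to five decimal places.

3.76360

Δu = (3.5 − 0)/5 = 0.7.
Right endpoints: 0.7, 1.4, 2.1, 2.8, 3.5.
f(0.7) ≈ 0.53063, f(1.4) ≈ 0.87547, f(2.1) ≈ 1.13140, f(2.8) ≈ 1.33500, f(3.5) ≈ 1.50408.
Sum = Δu · [f(0.7) + f(1.4) + f(2.1) + f(2.8) + f(3.5)].
Sum ≈ 3.76360.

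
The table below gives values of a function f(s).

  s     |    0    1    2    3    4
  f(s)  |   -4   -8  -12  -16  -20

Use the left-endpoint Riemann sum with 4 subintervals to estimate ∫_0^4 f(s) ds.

Δs = 1.
Sum = 1·[(-4) + (-8) + (-12) + (-16)] = -40.

-40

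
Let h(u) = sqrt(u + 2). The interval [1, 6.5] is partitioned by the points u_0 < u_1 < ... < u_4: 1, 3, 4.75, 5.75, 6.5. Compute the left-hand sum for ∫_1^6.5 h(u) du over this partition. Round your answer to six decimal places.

Subinterval widths: 2, 1.75, 1, 0.75.
Left endpoints: 1, 3, 4.75, 5.75.
h(1) ≈ 1.732051, h(3) ≈ 2.236068, h(4.75) ≈ 2.598076, h(5.75) ≈ 2.783882.
Sum = Σ Δu_i · h(u_i).
Sum ≈ 12.063208.

12.063208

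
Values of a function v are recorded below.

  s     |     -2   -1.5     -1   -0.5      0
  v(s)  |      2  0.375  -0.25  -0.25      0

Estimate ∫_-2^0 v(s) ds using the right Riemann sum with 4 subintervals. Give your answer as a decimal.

Δs = 0.5.
Sum = 0.5·[0.375 + (-0.25) + (-0.25) + 0] = -0.0625.

-0.0625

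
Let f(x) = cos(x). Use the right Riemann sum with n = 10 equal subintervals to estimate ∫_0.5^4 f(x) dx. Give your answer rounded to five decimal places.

Δx = (4 − 0.5)/10 = 0.35.
Right endpoints: 0.85, 1.2, 1.55, 1.9, 2.25, 2.6, 2.95, 3.3, 3.65, 4.
f(0.85) ≈ 0.65998, f(1.2) ≈ 0.36236, f(1.55) ≈ 0.02079, f(1.9) ≈ -0.32329, f(2.25) ≈ -0.62817, f(2.6) ≈ -0.85689, f(2.95) ≈ -0.98170, f(3.3) ≈ -0.98748, f(3.65) ≈ -0.87352, f(4) ≈ -0.65364.
Sum = Δx · [f(0.85) + f(1.2) + f(1.55) + ...].
Sum ≈ -1.49155.

-1.49155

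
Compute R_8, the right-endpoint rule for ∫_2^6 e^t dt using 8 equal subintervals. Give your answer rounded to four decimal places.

503.2663

Δt = (6 − 2)/8 = 0.5.
Right endpoints: 2.5, 3, 3.5, 4, 4.5, 5, 5.5, 6.
f(2.5) ≈ 12.1825, f(3) ≈ 20.0855, f(3.5) ≈ 33.1155, f(4) ≈ 54.5982, f(4.5) ≈ 90.0171, f(5) ≈ 148.4132, f(5.5) ≈ 244.6919, f(6) ≈ 403.4288.
Sum = Δt · [f(2.5) + f(3) + f(3.5) + ...].
Sum ≈ 503.2663.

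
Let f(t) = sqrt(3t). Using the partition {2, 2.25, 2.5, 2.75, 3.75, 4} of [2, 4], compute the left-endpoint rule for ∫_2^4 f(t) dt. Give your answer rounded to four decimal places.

Subinterval widths: 0.25, 0.25, 0.25, 1, 0.25.
Left endpoints: 2, 2.25, 2.5, 2.75, 3.75.
f(2) ≈ 2.4495, f(2.25) ≈ 2.5981, f(2.5) ≈ 2.7386, f(2.75) ≈ 2.8723, f(3.75) ≈ 3.3541.
Sum = Σ Δt_i · f(t_i).
Sum ≈ 5.6574.

5.6574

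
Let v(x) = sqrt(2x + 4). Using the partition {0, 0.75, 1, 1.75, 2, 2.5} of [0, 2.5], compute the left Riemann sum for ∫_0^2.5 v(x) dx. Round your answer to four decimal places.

Subinterval widths: 0.75, 0.25, 0.75, 0.25, 0.5.
Left endpoints: 0, 0.75, 1, 1.75, 2.
v(0) ≈ 2.0000, v(0.75) ≈ 2.3452, v(1) ≈ 2.4495, v(1.75) ≈ 2.7386, v(2) ≈ 2.8284.
Sum = Σ Δx_i · v(x_i).
Sum ≈ 6.0223.

6.0223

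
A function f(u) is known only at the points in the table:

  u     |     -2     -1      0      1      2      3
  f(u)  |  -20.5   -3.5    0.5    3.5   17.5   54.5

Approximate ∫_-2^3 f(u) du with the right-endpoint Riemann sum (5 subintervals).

Δu = 1.
Sum = 1·[(-3.5) + 0.5 + 3.5 + 17.5 + 54.5] = 72.5.

72.5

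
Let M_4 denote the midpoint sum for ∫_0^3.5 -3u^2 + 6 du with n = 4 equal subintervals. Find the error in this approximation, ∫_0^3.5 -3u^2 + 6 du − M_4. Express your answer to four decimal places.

-0.6699

Exact integral: ∫_0^3.5 f(u) du = -21.875.
M_4 ≈ -21.205078.
Error ≈ -21.875 − (-21.205078) ≈ -0.6699.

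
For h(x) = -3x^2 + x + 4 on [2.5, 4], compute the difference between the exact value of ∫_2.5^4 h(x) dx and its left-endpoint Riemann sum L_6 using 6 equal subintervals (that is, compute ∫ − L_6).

Exact integral: ∫_2.5^4 h(x) dx = -37.5.
L_6 = -34.078125.
Error = -37.5 − (-34.078125) = -3.421875.

-3.421875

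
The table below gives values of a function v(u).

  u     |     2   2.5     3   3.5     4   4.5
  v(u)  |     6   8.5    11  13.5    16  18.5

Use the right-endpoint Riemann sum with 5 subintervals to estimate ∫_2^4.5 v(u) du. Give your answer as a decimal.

Δu = 0.5.
Sum = 0.5·[8.5 + 11 + 13.5 + 16 + 18.5] = 33.75.

33.75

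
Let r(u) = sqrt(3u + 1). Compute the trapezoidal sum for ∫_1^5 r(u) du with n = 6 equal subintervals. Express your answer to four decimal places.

Δu = (5 − 1)/6 = 2/3.
r(1) ≈ 2.0000, r(5/3) ≈ 2.4495, r(7/3) ≈ 2.8284, r(3) ≈ 3.1623, r(11/3) ≈ 3.4641, r(13/3) ≈ 3.7417, r(5) ≈ 4.0000.
T_6 = (Δu/2)·[r(u_0) + 2r(u_1) + ... + 2r(u_{5}) + r(u_6)].
Sum ≈ 12.4306.

12.4306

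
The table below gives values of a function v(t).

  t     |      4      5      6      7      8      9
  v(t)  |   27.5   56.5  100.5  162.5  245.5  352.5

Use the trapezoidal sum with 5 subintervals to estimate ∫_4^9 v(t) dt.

755

Δt = 1.
T_5 = (1/2)·[27.5 + 2·56.5 + 2·100.5 + 2·162.5 + 2·245.5 + 352.5] = 755.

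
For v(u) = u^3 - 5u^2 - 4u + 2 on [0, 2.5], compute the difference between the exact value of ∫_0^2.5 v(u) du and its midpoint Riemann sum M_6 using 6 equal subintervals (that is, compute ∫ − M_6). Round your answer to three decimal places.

-0.045

Exact integral: ∫_0^2.5 v(u) du ≈ -23.77604.
M_6 ≈ -23.73083.
Error ≈ -23.77604 − (-23.73083) ≈ -0.045.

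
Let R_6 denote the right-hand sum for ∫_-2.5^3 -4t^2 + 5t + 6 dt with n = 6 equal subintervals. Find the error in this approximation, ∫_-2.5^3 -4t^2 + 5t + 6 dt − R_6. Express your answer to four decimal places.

-4.4815

Exact integral: ∫_-2.5^3 f(t) dt ≈ -16.958333.
R_6 ≈ -12.476852.
Error ≈ -16.958333 − (-12.476852) ≈ -4.4815.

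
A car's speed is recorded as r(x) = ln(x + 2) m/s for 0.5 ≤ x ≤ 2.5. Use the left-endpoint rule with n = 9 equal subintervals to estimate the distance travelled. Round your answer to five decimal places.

2.41158

Δx = (2.5 − 0.5)/9 = 2/9.
Left endpoints: 0.5, 13/18, 17/18, 7/6, 25/18, 29/18, 11/6, 37/18, 41/18.
r(0.5) ≈ 0.91629, r(13/18) ≈ 1.00145, r(17/18) ≈ 1.07992, r(7/6) ≈ 1.15268, r(25/18) ≈ 1.22050, r(29/18) ≈ 1.28402, r(11/6) ≈ 1.34373, r(37/18) ≈ 1.40009, r(41/18) ≈ 1.45343.
Sum = Δx · [r(0.5) + r(13/18) + r(17/18) + ...].
Sum ≈ 2.41158.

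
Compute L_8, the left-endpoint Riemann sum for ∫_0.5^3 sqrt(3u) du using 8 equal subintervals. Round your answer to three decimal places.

Δu = (3 − 0.5)/8 = 0.3125.
Left endpoints: 0.5, 0.8125, 1.125, 1.4375, 1.75, 2.0625, 2.375, 2.6875.
f(0.5) ≈ 1.225, f(0.8125) ≈ 1.561, f(1.125) ≈ 1.837, f(1.4375) ≈ 2.077, f(1.75) ≈ 2.291, f(2.0625) ≈ 2.487, f(2.375) ≈ 2.669, f(2.6875) ≈ 2.839.
Sum = Δu · [f(0.5) + f(0.8125) + f(1.125) + ...].
Sum ≈ 5.309.

5.309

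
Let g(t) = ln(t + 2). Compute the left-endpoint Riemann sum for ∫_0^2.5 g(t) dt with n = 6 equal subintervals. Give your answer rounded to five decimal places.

2.70910

Δt = (2.5 − 0)/6 = 5/12.
Left endpoints: 0, 5/12, 5/6, 1.25, 5/3, 25/12.
g(0) ≈ 0.69315, g(5/12) ≈ 0.88239, g(5/6) ≈ 1.04145, g(1.25) ≈ 1.17865, g(5/3) ≈ 1.29928, g(25/12) ≈ 1.40691.
Sum = Δt · [g(0) + g(5/12) + g(5/6) + ...].
Sum ≈ 2.70910.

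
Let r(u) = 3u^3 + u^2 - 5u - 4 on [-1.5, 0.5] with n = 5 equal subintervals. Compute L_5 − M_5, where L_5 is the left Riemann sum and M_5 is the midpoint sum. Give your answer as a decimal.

L_5 = -5.47.
M_5 = -5.49.
L_5 − M_5 = 0.02.

0.02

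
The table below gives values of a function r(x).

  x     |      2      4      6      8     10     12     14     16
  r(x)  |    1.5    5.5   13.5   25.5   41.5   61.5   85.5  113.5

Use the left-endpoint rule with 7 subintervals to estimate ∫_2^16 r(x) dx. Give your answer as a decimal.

Δx = 2.
Sum = 2·[1.5 + 5.5 + 13.5 + 25.5 + 41.5 + 61.5 + 85.5] = 469.

469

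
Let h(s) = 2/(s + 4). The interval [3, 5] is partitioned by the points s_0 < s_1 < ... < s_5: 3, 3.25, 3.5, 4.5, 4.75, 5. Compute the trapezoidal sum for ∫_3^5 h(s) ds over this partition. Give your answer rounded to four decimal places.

0.5033

Subinterval widths: 0.25, 0.25, 1, 0.25, 0.25.
h(3) = 2/7, h(3.25) = 8/29, h(3.5) = 4/15, h(4.5) = 4/17, h(4.75) = 8/35, h(5) = 2/9.
On each subinterval the trapezoid contributes (Δs_i/2)·[h(s_{i-1}) + h(s_i)].
Sum ≈ 0.5033.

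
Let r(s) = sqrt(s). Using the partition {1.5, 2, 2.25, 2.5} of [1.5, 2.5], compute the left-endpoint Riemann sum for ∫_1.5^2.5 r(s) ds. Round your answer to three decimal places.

1.341

Subinterval widths: 0.5, 0.25, 0.25.
Left endpoints: 1.5, 2, 2.25.
r(1.5) ≈ 1.225, r(2) ≈ 1.414, r(2.25) ≈ 1.500.
Sum = Σ Δs_i · r(s_i).
Sum ≈ 1.341.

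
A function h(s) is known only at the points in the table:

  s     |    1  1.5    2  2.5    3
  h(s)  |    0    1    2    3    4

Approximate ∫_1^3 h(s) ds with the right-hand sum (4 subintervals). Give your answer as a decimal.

5

Δs = 0.5.
Sum = 0.5·[1 + 2 + 3 + 4] = 5.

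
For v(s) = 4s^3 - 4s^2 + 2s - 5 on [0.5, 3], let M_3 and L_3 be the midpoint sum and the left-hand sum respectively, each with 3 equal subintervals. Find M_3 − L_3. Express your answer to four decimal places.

M_3 ≈ 38.894676.
L_3 ≈ 13.981481.
M_3 − L_3 ≈ 24.9132.

24.9132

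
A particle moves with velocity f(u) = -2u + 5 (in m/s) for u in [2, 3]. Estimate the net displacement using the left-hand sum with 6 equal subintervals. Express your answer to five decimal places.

0.16667

Δu = (3 − 2)/6 = 1/6.
Left endpoints: 2, 13/6, 7/3, 2.5, 8/3, 17/6.
f(2) = 1, f(13/6) = 2/3, f(7/3) = 1/3, f(2.5) = 0, f(8/3) = -1/3, f(17/6) = -2/3.
Sum = Δu · [f(2) + f(13/6) + f(7/3) + ...].
Sum ≈ 0.16667.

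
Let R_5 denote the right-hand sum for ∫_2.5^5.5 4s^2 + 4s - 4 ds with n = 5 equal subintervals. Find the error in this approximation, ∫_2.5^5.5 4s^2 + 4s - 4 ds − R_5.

-33.12

Exact integral: ∫_2.5^5.5 f(s) ds = 237.
R_5 = 270.12.
Error = 237 − 270.12 = -33.12.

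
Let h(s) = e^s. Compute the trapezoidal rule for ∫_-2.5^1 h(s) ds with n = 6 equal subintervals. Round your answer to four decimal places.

Δs = (1 − (-2.5))/6 = 7/12.
h(-2.5) ≈ 0.0821, h(-23/12) ≈ 0.1471, h(-4/3) ≈ 0.2636, h(-0.75) ≈ 0.4724, h(-1/6) ≈ 0.8465, h(5/12) ≈ 1.5169, h(1) ≈ 2.7183.
T_6 = (Δs/2)·[h(s_0) + 2h(s_1) + ... + 2h(s_{5}) + h(s_6)].
Sum ≈ 2.7105.

2.7105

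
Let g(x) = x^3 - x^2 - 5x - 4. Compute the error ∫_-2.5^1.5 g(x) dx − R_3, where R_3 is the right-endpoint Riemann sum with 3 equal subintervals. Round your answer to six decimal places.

0.962963

Exact integral: ∫_-2.5^1.5 g(x) dx ≈ -20.83333333.
R_3 ≈ -21.79629630.
Error ≈ -20.83333333 − (-21.79629630) ≈ 0.962963.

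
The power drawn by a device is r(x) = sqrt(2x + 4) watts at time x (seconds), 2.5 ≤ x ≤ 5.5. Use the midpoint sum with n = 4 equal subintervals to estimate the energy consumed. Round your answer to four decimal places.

Δx = (5.5 − 2.5)/4 = 0.75.
Midpoints: 2.875, 3.625, 4.375, 5.125.
r(2.875) ≈ 3.1225, r(3.625) ≈ 3.3541, r(4.375) ≈ 3.5707, r(5.125) ≈ 3.7749.
Sum = Δx · [r(2.875) + r(3.625) + r(4.375) + r(5.125)].
Sum ≈ 10.3667.

10.3667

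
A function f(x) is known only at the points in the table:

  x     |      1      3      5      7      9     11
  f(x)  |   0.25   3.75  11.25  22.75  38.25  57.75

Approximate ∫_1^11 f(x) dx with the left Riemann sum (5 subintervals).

152.5

Δx = 2.
Sum = 2·[0.25 + 3.75 + 11.25 + 22.75 + 38.25] = 152.5.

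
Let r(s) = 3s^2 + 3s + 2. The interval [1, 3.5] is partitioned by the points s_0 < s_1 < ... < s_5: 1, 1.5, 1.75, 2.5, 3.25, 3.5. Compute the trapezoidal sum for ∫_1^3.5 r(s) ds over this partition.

Subinterval widths: 0.5, 0.25, 0.75, 0.75, 0.25.
r(1) = 8, r(1.5) = 13.25, r(1.75) = 16.4375, r(2.5) = 28.25, r(3.25) = 43.4375, r(3.5) = 49.25.
On each subinterval the trapezoid contributes (Δs_i/2)·[r(s_{i-1}) + r(s_i)].
Sum = 64.25.

64.25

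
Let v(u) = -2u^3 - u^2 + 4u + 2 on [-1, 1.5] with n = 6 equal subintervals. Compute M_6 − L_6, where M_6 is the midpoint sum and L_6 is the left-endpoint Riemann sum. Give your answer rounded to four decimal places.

M_6 ≈ 4.100839.
L_6 ≈ 3.829572.
M_6 − L_6 ≈ 0.2713.

0.2713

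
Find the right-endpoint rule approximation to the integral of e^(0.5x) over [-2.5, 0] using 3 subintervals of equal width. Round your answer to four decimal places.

1.7449

Δx = (0 − (-2.5))/3 = 5/6.
Right endpoints: -5/3, -5/6, 0.
f(-5/3) ≈ 0.4346, f(-5/6) ≈ 0.6592, f(0) ≈ 1.0000.
Sum = Δx · [f(-5/3) + f(-5/6) + f(0)].
Sum ≈ 1.7449.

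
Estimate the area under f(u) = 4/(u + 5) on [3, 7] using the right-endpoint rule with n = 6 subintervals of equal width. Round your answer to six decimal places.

1.567590

Δu = (7 − 3)/6 = 2/3.
Right endpoints: 11/3, 13/3, 5, 17/3, 19/3, 7.
f(11/3) = 6/13, f(13/3) = 3/7, f(5) = 0.4, f(17/3) = 0.375, f(19/3) = 6/17, f(7) = 1/3.
Sum = Δu · [f(11/3) + f(13/3) + f(5) + ...].
Sum ≈ 1.567590.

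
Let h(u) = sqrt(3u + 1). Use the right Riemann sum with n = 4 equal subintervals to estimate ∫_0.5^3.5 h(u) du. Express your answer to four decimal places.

8.4433

Δu = (3.5 − 0.5)/4 = 0.75.
Right endpoints: 1.25, 2, 2.75, 3.5.
h(1.25) ≈ 2.1794, h(2) ≈ 2.6458, h(2.75) ≈ 3.0414, h(3.5) ≈ 3.3912.
Sum = Δu · [h(1.25) + h(2) + h(2.75) + h(3.5)].
Sum ≈ 8.4433.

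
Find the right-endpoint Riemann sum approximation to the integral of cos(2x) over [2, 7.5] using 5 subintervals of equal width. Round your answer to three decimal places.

Δx = (7.5 − 2)/5 = 1.1.
Right endpoints: 3.1, 4.2, 5.3, 6.4, 7.5.
f(3.1) ≈ 0.997, f(4.2) ≈ -0.519, f(5.3) ≈ -0.385, f(6.4) ≈ 0.973, f(7.5) ≈ -0.760.
Sum = Δx · [f(3.1) + f(4.2) + f(5.3) + f(6.4) + f(7.5)].
Sum ≈ 0.336.

0.336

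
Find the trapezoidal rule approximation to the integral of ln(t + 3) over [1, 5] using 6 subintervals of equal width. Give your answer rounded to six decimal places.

Δt = (5 − 1)/6 = 2/3.
f(1) ≈ 1.386294, f(5/3) ≈ 1.540445, f(7/3) ≈ 1.673976, f(3) ≈ 1.791759, f(11/3) ≈ 1.897120, f(13/3) ≈ 1.992430, f(5) ≈ 2.079442.
T_6 = (Δt/2)·[f(t_0) + 2f(t_1) + ... + 2f(t_{5}) + f(t_6)].
Sum ≈ 7.085733.

7.085733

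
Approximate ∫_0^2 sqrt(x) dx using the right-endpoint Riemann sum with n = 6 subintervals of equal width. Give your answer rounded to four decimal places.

2.0846

Δx = (2 − 0)/6 = 1/3.
Right endpoints: 1/3, 2/3, 1, 4/3, 5/3, 2.
f(1/3) ≈ 0.5774, f(2/3) ≈ 0.8165, f(1) ≈ 1.0000, f(4/3) ≈ 1.1547, f(5/3) ≈ 1.2910, f(2) ≈ 1.4142.
Sum = Δx · [f(1/3) + f(2/3) + f(1) + ...].
Sum ≈ 2.0846.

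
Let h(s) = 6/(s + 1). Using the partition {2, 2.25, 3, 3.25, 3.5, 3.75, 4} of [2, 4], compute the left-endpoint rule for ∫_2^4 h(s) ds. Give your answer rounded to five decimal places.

3.26168

Subinterval widths: 0.25, 0.75, 0.25, 0.25, 0.25, 0.25.
Left endpoints: 2, 2.25, 3, 3.25, 3.5, 3.75.
h(2) = 2, h(2.25) = 24/13, h(3) = 1.5, h(3.25) = 24/17, h(3.5) = 4/3, h(3.75) = 24/19.
Sum = Σ Δs_i · h(s_i).
Sum ≈ 3.26168.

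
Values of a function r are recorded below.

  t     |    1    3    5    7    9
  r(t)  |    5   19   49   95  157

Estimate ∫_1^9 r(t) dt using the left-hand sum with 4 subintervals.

Δt = 2.
Sum = 2·[5 + 19 + 49 + 95] = 336.

336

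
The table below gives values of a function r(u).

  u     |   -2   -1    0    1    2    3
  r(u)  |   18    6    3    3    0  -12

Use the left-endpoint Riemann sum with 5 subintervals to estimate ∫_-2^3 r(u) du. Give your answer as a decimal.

30

Δu = 1.
Sum = 1·[18 + 6 + 3 + 3 + 0] = 30.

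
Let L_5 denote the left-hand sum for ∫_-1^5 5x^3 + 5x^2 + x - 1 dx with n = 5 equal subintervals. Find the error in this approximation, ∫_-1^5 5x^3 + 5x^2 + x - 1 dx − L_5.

403.2

Exact integral: ∫_-1^5 f(x) dx = 996.
L_5 = 592.8.
Error = 996 − 592.8 = 403.2.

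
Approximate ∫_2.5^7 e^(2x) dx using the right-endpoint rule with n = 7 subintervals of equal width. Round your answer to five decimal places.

1068358.23445

Δx = (7 − 2.5)/7 = 9/14.
Right endpoints: 22/7, 53/14, 31/7, 71/14, 40/7, 89/14, 7.
f(22/7) ≈ 536.84762, f(53/14) ≈ 1941.91246, f(31/7) ≈ 7024.38438, f(71/14) ≈ 25408.95990, f(40/7) ≈ 91910.58016, f(89/14) ≈ 332463.61825, f(7) ≈ 1202604.28416.
Sum = Δx · [f(22/7) + f(53/14) + f(31/7) + ...].
Sum ≈ 1068358.23445.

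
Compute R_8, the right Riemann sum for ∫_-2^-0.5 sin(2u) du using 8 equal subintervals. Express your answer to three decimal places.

-0.740

Δu = (-0.5 − (-2))/8 = 0.1875.
Right endpoints: -1.8125, -1.625, -1.4375, -1.25, -1.0625, -0.875, -0.6875, -0.5.
f(-1.8125) ≈ 0.465, f(-1.625) ≈ 0.108, f(-1.4375) ≈ -0.263, f(-1.25) ≈ -0.598, f(-1.0625) ≈ -0.850, f(-0.875) ≈ -0.984, f(-0.6875) ≈ -0.981, f(-0.5) ≈ -0.841.
Sum = Δu · [f(-1.8125) + f(-1.625) + f(-1.4375) + ...].
Sum ≈ -0.740.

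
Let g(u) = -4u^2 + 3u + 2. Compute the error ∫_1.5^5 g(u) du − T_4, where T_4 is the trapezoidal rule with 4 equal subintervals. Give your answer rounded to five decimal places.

Exact integral: ∫_1.5^5 g(u) du ≈ -121.0416667.
T_4 = -122.828125.
Error ≈ -121.0416667 − (-122.828125) ≈ 1.78646.

1.78646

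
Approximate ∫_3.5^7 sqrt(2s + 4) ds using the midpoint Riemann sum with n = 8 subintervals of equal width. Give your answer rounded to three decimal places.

Δs = (7 − 3.5)/8 = 0.4375.
Midpoints: 3.71875, 4.15625, 4.59375, 5.03125, 5.46875, 5.90625, 6.34375, 6.78125.
f(3.71875) ≈ 3.382, f(4.15625) ≈ 3.509, f(4.59375) ≈ 3.631, f(5.03125) ≈ 3.750, f(5.46875) ≈ 3.865, f(5.90625) ≈ 3.976, f(6.34375) ≈ 4.085, f(6.78125) ≈ 4.191.
Sum = Δs · [f(3.71875) + f(4.15625) + f(4.59375) + ...].
Sum ≈ 13.295.

13.295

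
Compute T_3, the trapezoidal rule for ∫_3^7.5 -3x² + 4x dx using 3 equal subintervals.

Δx = (7.5 − 3)/3 = 1.5.
f(3) = -15, f(4.5) = -42.75, f(6) = -84, f(7.5) = -138.75.
T_3 = (Δx/2)·[f(x_0) + 2f(x_1) + 2f(x_2) + f(x_3)].
Sum = -305.4375.

-305.4375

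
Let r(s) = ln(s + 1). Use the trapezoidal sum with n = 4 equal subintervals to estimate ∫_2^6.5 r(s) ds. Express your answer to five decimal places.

Δs = (6.5 − 2)/4 = 1.125.
r(2) ≈ 1.09861, r(3.125) ≈ 1.41707, r(4.25) ≈ 1.65823, r(5.375) ≈ 1.85238, r(6.5) ≈ 2.01490.
T_4 = (Δs/2)·[r(s_0) + 2r(s_1) + 2r(s_2) + 2r(s_3) + r(s_4)].
Sum ≈ 7.29499.

7.29499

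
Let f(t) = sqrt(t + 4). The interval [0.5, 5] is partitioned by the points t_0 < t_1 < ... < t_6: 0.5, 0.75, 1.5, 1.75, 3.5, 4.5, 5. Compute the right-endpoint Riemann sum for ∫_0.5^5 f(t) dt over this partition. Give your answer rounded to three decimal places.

12.111

Subinterval widths: 0.25, 0.75, 0.25, 1.75, 1, 0.5.
Right endpoints: 0.75, 1.5, 1.75, 3.5, 4.5, 5.
f(0.75) ≈ 2.179, f(1.5) ≈ 2.345, f(1.75) ≈ 2.398, f(3.5) ≈ 2.739, f(4.5) ≈ 2.915, f(5) ≈ 3.000.
Sum = Σ Δt_i · f(t_i).
Sum ≈ 12.111.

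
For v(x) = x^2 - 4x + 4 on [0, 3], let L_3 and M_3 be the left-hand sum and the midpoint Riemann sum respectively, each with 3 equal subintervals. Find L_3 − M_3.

L_3 = 5.
M_3 = 2.75.
L_3 − M_3 = 2.25.

2.25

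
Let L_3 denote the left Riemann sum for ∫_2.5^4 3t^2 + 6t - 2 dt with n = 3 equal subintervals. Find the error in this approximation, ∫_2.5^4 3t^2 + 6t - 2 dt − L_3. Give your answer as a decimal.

Exact integral: ∫_2.5^4 f(t) dt = 74.625.
L_3 = 65.25.
Error = 74.625 − 65.25 = 9.375.

9.375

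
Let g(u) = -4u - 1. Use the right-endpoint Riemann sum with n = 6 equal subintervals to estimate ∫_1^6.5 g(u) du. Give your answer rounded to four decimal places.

Δu = (6.5 − 1)/6 = 11/12.
Right endpoints: 23/12, 17/6, 3.75, 14/3, 67/12, 6.5.
g(23/12) = -26/3, g(17/6) = -37/3, g(3.75) = -16, g(14/3) = -59/3, g(67/12) = -70/3, g(6.5) = -27.
Sum = Δu · [g(23/12) + g(17/6) + g(3.75) + ...].
Sum ≈ -98.0833.

-98.0833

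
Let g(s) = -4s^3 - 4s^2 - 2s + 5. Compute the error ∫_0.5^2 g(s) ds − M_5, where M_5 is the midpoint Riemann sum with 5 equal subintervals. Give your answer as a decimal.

Exact integral: ∫_0.5^2 g(s) ds = -22.6875.
M_5 = -22.47375.
Error = -22.6875 − (-22.47375) = -0.21375.

-0.21375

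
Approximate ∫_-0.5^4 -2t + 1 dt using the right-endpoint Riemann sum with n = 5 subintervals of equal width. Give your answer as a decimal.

Δt = (4 − (-0.5))/5 = 0.9.
Right endpoints: 0.4, 1.3, 2.2, 3.1, 4.
f(0.4) = 0.2, f(1.3) = -1.6, f(2.2) = -3.4, f(3.1) = -5.2, f(4) = -7.
Sum = Δt · [f(0.4) + f(1.3) + f(2.2) + f(3.1) + f(4)].
Sum = -15.3.

-15.3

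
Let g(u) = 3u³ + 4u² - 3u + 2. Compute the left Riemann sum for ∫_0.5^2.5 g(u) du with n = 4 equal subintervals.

Δu = (2.5 − 0.5)/4 = 0.5.
Left endpoints: 0.5, 1, 1.5, 2.
g(0.5) = 1.875, g(1) = 6, g(1.5) = 16.625, g(2) = 36.
Sum = Δu · [g(0.5) + g(1) + g(1.5) + g(2)].
Sum = 30.25.

30.25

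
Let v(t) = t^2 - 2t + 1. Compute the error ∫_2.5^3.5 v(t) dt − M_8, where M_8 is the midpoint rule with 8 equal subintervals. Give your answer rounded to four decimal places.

Exact integral: ∫_2.5^3.5 v(t) dt ≈ 4.083333.
M_8 = 4.08203125.
Error ≈ 4.083333 − 4.08203125 ≈ 0.0013.

0.0013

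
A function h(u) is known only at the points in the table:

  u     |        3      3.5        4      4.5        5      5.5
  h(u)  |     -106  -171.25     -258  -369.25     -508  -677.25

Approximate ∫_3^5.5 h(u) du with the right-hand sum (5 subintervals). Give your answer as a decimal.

-991.875

Δu = 0.5.
Sum = 0.5·[(-171.25) + (-258) + (-369.25) + (-508) + (-677.25)] = -991.875.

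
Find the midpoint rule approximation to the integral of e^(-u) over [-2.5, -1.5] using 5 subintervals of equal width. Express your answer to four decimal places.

Δu = (-1.5 − (-2.5))/5 = 0.2.
Midpoints: -2.4, -2.2, -2, -1.8, -1.6.
f(-2.4) ≈ 11.0232, f(-2.2) ≈ 9.0250, f(-2) ≈ 7.3891, f(-1.8) ≈ 6.0496, f(-1.6) ≈ 4.9530.
Sum = Δu · [f(-2.4) + f(-2.2) + f(-2) + f(-1.8) + f(-1.6)].
Sum ≈ 7.6880.

7.6880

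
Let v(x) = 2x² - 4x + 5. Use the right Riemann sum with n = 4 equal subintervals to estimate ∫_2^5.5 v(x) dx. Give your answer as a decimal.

Δx = (5.5 − 2)/4 = 0.875.
Right endpoints: 2.875, 3.75, 4.625, 5.5.
v(2.875) = 10.03125, v(3.75) = 18.125, v(4.625) = 29.28125, v(5.5) = 43.5.
Sum = Δx · [v(2.875) + v(3.75) + v(4.625) + v(5.5)].
Sum = 88.3203125.

88.3203125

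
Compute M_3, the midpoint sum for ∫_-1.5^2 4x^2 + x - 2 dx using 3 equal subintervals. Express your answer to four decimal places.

7.4537

Δx = (2 − (-1.5))/3 = 7/6.
Midpoints: -11/12, 0.25, 17/12.
f(-11/12) = 4/9, f(0.25) = -1.5, f(17/12) = 67/9.
Sum = Δx · [f(-11/12) + f(0.25) + f(17/12)].
Sum ≈ 7.4537.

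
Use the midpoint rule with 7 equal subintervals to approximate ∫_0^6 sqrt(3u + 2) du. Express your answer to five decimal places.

Δu = (6 − 0)/7 = 6/7.
Midpoints: 3/7, 9/7, 15/7, 3, 27/7, 33/7, 39/7.
f(3/7) ≈ 1.81265, f(9/7) ≈ 2.42015, f(15/7) ≈ 2.90320, f(3) ≈ 3.31662, f(27/7) ≈ 3.68394, f(33/7) ≈ 4.01782, f(39/7) ≈ 4.32600.
Sum = Δu · [f(3/7) + f(9/7) + f(15/7) + ...].
Sum ≈ 19.26891.

19.26891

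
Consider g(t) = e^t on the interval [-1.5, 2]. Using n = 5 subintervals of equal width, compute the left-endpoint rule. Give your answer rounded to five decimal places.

Δt = (2 − (-1.5))/5 = 0.7.
Left endpoints: -1.5, -0.8, -0.1, 0.6, 1.3.
g(-1.5) ≈ 0.22313, g(-0.8) ≈ 0.44933, g(-0.1) ≈ 0.90484, g(0.6) ≈ 1.82212, g(1.3) ≈ 3.66930.
Sum = Δt · [g(-1.5) + g(-0.8) + g(-0.1) + g(0.6) + g(1.3)].
Sum ≈ 4.94810.

4.94810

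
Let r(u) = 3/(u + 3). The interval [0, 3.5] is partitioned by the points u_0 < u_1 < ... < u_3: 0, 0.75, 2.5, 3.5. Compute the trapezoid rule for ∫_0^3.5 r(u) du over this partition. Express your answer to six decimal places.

Subinterval widths: 0.75, 1.75, 1.
r(0) = 1, r(0.75) = 0.8, r(2.5) = 6/11, r(3.5) = 6/13.
On each subinterval the trapezoid contributes (Δu_i/2)·[r(u_{i-1}) + r(u_i)].
Sum ≈ 2.355769.

2.355769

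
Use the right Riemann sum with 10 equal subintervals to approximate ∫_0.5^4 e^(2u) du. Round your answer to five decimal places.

Δu = (4 − 0.5)/10 = 0.35.
Right endpoints: 0.85, 1.2, 1.55, 1.9, 2.25, 2.6, 2.95, 3.3, 3.65, 4.
f(0.85) ≈ 5.47395, f(1.2) ≈ 11.02318, f(1.55) ≈ 22.19795, f(1.9) ≈ 44.70118, f(2.25) ≈ 90.01713, f(2.6) ≈ 181.27224, f(2.95) ≈ 365.03747, f(3.3) ≈ 735.09519, f(3.65) ≈ 1480.29993, f(4) ≈ 2980.95799.
Sum = Δu · [f(0.85) + f(1.2) + f(1.55) + ...].
Sum ≈ 2070.62667.

2070.62667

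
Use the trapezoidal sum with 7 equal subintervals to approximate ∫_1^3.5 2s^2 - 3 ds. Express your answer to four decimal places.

Δs = (3.5 − 1)/7 = 5/14.
f(1) = -1, f(19/14) = 67/98, f(12/7) = 141/49, f(29/14) = 547/98, f(17/7) = 431/49, f(39/14) = 1227/98, f(22/7) = 821/49, f(3.5) = 21.5.
T_7 = (Δs/2)·[f(s_0) + 2f(s_1) + ... + 2f(s_{6}) + f(s_7)].
Sum ≈ 20.5230.

20.5230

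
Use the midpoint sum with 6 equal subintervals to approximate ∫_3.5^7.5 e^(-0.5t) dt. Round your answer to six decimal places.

Δt = (7.5 − 3.5)/6 = 2/3.
Midpoints: 23/6, 4.5, 31/6, 35/6, 6.5, 43/6.
f(23/6) ≈ 0.147096, f(4.5) ≈ 0.105399, f(31/6) ≈ 0.075522, f(35/6) ≈ 0.054114, f(6.5) ≈ 0.038774, f(43/6) ≈ 0.027783.
Sum = Δt · [f(23/6) + f(4.5) + f(31/6) + ...].
Sum ≈ 0.299126.

0.299126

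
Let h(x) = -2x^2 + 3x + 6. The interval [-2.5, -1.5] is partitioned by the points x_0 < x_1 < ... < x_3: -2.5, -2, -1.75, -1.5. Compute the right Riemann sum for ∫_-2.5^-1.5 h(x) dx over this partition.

-6.09375

Subinterval widths: 0.5, 0.25, 0.25.
Right endpoints: -2, -1.75, -1.5.
h(-2) = -8, h(-1.75) = -5.375, h(-1.5) = -3.
Sum = Σ Δx_i · h(x_i).
Sum = -6.09375.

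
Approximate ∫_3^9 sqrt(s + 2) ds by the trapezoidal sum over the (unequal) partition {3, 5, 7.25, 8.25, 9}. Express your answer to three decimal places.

Subinterval widths: 2, 2.25, 1, 0.75.
f(3) ≈ 2.236, f(5) ≈ 2.646, f(7.25) ≈ 3.041, f(8.25) ≈ 3.202, f(9) ≈ 3.317.
On each subinterval the trapezoid contributes (Δs_i/2)·[f(s_{i-1}) + f(s_i)].
Sum ≈ 16.846.

16.846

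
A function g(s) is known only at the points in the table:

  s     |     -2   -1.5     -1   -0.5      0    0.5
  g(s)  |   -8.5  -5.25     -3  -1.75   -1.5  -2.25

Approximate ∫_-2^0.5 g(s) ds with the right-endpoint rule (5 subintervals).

-6.875

Δs = 0.5.
Sum = 0.5·[(-5.25) + (-3) + (-1.75) + (-1.5) + (-2.25)] = -6.875.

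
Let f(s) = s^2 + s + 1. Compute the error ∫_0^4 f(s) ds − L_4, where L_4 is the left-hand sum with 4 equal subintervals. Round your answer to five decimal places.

9.33333

Exact integral: ∫_0^4 f(s) ds ≈ 33.3333333.
L_4 = 24.
Error ≈ 33.3333333 − 24 ≈ 9.33333.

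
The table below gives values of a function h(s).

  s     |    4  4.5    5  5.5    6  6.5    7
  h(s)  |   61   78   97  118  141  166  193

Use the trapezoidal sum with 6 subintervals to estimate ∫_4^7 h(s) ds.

Δs = 0.5.
T_6 = (0.5/2)·[61 + 2·78 + 2·97 + 2·118 + 2·141 + 2·166 + 193] = 363.5.

363.5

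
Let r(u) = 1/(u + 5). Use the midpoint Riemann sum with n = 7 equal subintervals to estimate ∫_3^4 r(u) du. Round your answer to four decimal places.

0.1178

Δu = (4 − 3)/7 = 1/7.
Midpoints: 43/14, 45/14, 47/14, 3.5, 51/14, 53/14, 55/14.
r(43/14) = 14/113, r(45/14) = 14/115, r(47/14) = 14/117, r(3.5) = 2/17, r(51/14) = 14/121, r(53/14) = 14/123, r(55/14) = 0.112.
Sum = Δu · [r(43/14) + r(45/14) + r(47/14) + ...].
Sum ≈ 0.1178.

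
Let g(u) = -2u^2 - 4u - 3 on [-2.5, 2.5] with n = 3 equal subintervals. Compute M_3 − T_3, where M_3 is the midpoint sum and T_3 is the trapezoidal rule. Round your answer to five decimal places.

6.94444

M_3 ≈ -33.5185185.
T_3 ≈ -40.4629630.
M_3 − T_3 ≈ 6.94444.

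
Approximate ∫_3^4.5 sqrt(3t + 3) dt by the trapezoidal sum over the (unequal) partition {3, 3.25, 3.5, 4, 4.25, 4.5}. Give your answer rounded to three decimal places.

Subinterval widths: 0.25, 0.25, 0.5, 0.25, 0.25.
f(3) ≈ 3.464, f(3.25) ≈ 3.571, f(3.5) ≈ 3.674, f(4) ≈ 3.873, f(4.25) ≈ 3.969, f(4.5) ≈ 4.062.
On each subinterval the trapezoid contributes (Δt_i/2)·[f(t_{i-1}) + f(t_i)].
Sum ≈ 5.656.

5.656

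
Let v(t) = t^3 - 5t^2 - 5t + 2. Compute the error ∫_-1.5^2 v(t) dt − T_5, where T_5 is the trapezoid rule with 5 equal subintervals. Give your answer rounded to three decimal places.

1.215

Exact integral: ∫_-1.5^2 v(t) dt ≈ -13.59896.
T_5 = -14.81375.
Error ≈ -13.59896 − (-14.81375) ≈ 1.215.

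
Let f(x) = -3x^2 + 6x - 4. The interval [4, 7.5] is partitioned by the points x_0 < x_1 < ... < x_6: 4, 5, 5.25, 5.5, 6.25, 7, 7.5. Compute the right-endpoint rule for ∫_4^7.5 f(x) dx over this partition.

Subinterval widths: 1, 0.25, 0.25, 0.75, 0.75, 0.5.
Right endpoints: 5, 5.25, 5.5, 6.25, 7, 7.5.
f(5) = -49, f(5.25) = -55.1875, f(5.5) = -61.75, f(6.25) = -83.6875, f(7) = -109, f(7.5) = -127.75.
Sum = Σ Δx_i · f(x_i).
Sum = -286.625.

-286.625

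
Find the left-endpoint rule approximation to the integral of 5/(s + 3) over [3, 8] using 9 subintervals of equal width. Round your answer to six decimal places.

Δs = (8 − 3)/9 = 5/9.
Left endpoints: 3, 32/9, 37/9, 14/3, 47/9, 52/9, 19/3, 62/9, 67/9.
f(3) = 5/6, f(32/9) = 45/59, f(37/9) = 0.703125, f(14/3) = 15/23, f(47/9) = 45/74, f(52/9) = 45/79, f(19/3) = 15/28, f(62/9) = 45/89, f(67/9) = 45/94.
Sum = Δs · [f(3) + f(32/9) + f(37/9) + ...].
Sum ≈ 3.138405.

3.138405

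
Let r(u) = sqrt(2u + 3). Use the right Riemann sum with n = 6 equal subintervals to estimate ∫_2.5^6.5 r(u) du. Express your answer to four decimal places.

Δu = (6.5 − 2.5)/6 = 2/3.
Right endpoints: 19/6, 23/6, 4.5, 31/6, 35/6, 6.5.
r(19/6) ≈ 3.0551, r(23/6) ≈ 3.2660, r(4.5) ≈ 3.4641, r(31/6) ≈ 3.6515, r(35/6) ≈ 3.8297, r(6.5) ≈ 4.0000.
Sum = Δu · [r(19/6) + r(23/6) + r(4.5) + ...].
Sum ≈ 14.1776.

14.1776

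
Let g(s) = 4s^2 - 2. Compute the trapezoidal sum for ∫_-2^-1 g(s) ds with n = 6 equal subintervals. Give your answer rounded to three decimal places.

Δs = (-1 − (-2))/6 = 1/6.
g(-2) = 14, g(-11/6) = 103/9, g(-5/3) = 82/9, g(-1.5) = 7, g(-4/3) = 46/9, g(-7/6) = 31/9, g(-1) = 2.
T_6 = (Δs/2)·[g(s_0) + 2g(s_1) + ... + 2g(s_{5}) + g(s_6)].
Sum ≈ 7.352.

7.352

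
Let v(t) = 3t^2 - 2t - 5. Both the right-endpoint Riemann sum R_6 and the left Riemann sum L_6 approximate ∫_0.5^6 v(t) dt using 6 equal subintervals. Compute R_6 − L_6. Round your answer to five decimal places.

88.22917

R_6 ≈ 199.0503472.
L_6 ≈ 110.8211806.
R_6 − L_6 ≈ 88.22917.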